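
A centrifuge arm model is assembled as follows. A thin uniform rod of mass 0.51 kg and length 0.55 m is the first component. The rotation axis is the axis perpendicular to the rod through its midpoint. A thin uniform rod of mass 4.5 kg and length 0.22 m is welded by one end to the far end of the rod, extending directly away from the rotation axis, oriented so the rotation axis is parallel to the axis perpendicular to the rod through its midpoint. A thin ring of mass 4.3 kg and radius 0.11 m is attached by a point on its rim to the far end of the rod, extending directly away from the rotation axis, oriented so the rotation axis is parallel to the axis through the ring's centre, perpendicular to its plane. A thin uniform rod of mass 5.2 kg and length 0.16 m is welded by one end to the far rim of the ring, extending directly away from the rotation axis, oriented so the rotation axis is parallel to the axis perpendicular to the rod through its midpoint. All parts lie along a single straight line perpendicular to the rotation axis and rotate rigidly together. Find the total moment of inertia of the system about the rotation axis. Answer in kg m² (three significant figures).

Thin rod: I_cm = (1/12)ML² = (1/12)(0.51)(0.55)² = 0.012856 kg m²; axis through the centre, so I = 0.012856 kg m².
Thin rod: I_cm = (1/12)ML² = (1/12)(4.5)(0.22)² = 0.01815 kg m²; centre at d = 0.275 + 0.11 = 0.385 m, so I = I_cm + Md² gives I = 0.01815 + (4.5)(0.385)² = 0.68516 kg m².
Thin ring: I_cm = MR² = (4.3)(0.11)² = 0.05203 kg m²; centre at d = 0.275 + 0.11 + 0.11 + 0.11 = 0.605 m, so I = I_cm + Md² gives I = 0.05203 + (4.3)(0.605)² = 1.6259 kg m².
Thin rod: I_cm = (1/12)ML² = (1/12)(5.2)(0.16)² = 0.011093 kg m²; centre at d = 0.275 + 0.11 + 0.11 + 0.11 + 0.11 + 0.08 = 0.795 m, so I = I_cm + Md² gives I = 0.011093 + (5.2)(0.795)² = 3.2976 kg m².
Total I = 0.012856 + 0.68516 + 1.6259 + 3.2976 = 5.6216 kg m².

5.62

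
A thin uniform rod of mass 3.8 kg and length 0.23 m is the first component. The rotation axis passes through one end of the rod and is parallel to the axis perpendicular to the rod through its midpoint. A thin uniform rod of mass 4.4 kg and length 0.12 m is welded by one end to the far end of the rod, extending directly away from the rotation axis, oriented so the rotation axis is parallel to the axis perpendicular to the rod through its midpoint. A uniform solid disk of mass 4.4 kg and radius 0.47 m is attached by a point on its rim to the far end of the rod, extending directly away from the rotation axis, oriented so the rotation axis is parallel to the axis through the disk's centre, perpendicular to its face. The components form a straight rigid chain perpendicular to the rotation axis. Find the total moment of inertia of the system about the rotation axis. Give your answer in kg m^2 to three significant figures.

Thin rod: I_cm = (1/12)ML² = (1/12)(3.8)(0.23)² = 0.016752 kg m^2; centre at d = 0.115 m, so I = I_cm + Md² gives I = 0.016752 + (3.8)(0.115)² = 0.067007 kg m^2.
Thin rod: I_cm = (1/12)ML² = (1/12)(4.4)(0.12)² = 0.00528 kg m^2; centre at d = 0.115 + 0.115 + 0.06 = 0.29 m, so I = I_cm + Md² gives I = 0.00528 + (4.4)(0.29)² = 0.37532 kg m^2.
Solid disk: I_cm = (1/2)MR² = (1/2)(4.4)(0.47)² = 0.48598 kg m^2; centre at d = 0.115 + 0.115 + 0.06 + 0.06 + 0.47 = 0.82 m, so I = I_cm + Md² gives I = 0.48598 + (4.4)(0.82)² = 3.4445 kg m^2.
Total I = 0.067007 + 0.37532 + 3.4445 = 3.8869 kg m^2.

3.89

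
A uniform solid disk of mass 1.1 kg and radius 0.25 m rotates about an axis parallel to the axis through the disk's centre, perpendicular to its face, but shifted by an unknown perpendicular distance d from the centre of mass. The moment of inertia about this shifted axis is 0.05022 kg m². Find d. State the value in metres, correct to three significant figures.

About the centre-of-mass axis, I_cm = (1/2)MR² = (1/2)(1.1)(0.25)² = 0.034375 kg m².
Parallel axis theorem: I = I_cm + Md², so Md² = 0.05022 − 0.034375 = 0.015845 kg m².
d = √(0.015845 / 1.1) = 0.12002 m.

0.120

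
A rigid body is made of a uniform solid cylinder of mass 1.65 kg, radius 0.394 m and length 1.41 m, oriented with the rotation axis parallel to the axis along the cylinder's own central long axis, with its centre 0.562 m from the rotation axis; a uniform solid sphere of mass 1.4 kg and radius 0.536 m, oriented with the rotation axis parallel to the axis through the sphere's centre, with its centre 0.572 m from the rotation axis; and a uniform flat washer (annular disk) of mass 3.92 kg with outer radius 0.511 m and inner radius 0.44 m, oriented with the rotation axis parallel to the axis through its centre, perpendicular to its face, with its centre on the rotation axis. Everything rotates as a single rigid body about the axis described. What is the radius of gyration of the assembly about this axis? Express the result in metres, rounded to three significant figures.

Solid cylinder: I_cm = (1/2)MR² = (1/2)(1.65)(0.394)² = 0.12807 kg m^2; centre at d = 0.562 m, so I = I_cm + Md² gives I = 0.12807 + (1.65)(0.562)² = 0.64921 kg m^2.
Solid sphere: I_cm = (2/5)MR² = (2/5)(1.4)(0.536)² = 0.16089 kg m^2; centre at d = 0.572 m, so I = I_cm + Md² gives I = 0.16089 + (1.4)(0.572)² = 0.61894 kg m^2.
Annular disk: I_cm = (1/2)M(R²+r²) = (1/2)(3.92)[(0.511)² + (0.44)²] = 0.89125 kg m^2; axis through the centre, so I = 0.89125 kg m^2.
Total I = 2.1594 kg m^2; total mass M = 6.97 kg.
k = √(I/M) = √(2.1594/6.97) = 0.55661 m.

0.557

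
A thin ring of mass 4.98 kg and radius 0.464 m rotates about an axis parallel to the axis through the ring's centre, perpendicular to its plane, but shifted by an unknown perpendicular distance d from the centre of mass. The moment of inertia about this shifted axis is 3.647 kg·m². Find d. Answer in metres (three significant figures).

About the centre-of-mass axis, I_cm = MR² = (4.98)(0.464)² = 1.0722 kg·m².
Parallel axis theorem: I = I_cm + Md², so Md² = 3.647 − 1.0722 = 2.5748 kg·m².
d = √(2.5748 / 4.98) = 0.71905 m.

0.719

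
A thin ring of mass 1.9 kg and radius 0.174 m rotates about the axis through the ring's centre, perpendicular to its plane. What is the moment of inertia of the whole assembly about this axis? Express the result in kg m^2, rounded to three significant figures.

0.0575

I_cm = MR² = (1.9)(0.174)² = 0.057524 kg m^2; axis through the centre, so I = 0.057524 kg m^2.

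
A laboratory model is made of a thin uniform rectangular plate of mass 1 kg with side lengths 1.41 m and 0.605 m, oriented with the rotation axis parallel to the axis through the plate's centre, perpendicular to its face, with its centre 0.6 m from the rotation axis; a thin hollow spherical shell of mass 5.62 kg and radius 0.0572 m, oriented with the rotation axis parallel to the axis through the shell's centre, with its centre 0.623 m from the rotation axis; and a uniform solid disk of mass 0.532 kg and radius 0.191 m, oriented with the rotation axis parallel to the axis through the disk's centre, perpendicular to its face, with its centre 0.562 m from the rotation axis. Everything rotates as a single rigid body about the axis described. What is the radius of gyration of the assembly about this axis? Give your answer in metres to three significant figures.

0.640

Rectangular plate: I_cm = (1/12)M(a²+b²) = (1/12)(1)[(1.41)² + (0.605)²] = 0.19618 kg m²; centre at d = 0.6 m, so I = I_cm + Md² gives I = 0.19618 + (1)(0.6)² = 0.55618 kg m².
Spherical shell: I_cm = (2/3)MR² = (2/3)(5.62)(0.0572)² = 0.012258 kg m²; centre at d = 0.623 m, so I = I_cm + Md² gives I = 0.012258 + (5.62)(0.623)² = 2.1935 kg m².
Solid disk: I_cm = (1/2)MR² = (1/2)(0.532)(0.191)² = 0.0097039 kg m²; centre at d = 0.562 m, so I = I_cm + Md² gives I = 0.0097039 + (0.532)(0.562)² = 0.17773 kg m².
Total I = 2.9275 kg m²; total mass M = 7.152 kg.
k = √(I/M) = √(2.9275/7.152) = 0.63978 m.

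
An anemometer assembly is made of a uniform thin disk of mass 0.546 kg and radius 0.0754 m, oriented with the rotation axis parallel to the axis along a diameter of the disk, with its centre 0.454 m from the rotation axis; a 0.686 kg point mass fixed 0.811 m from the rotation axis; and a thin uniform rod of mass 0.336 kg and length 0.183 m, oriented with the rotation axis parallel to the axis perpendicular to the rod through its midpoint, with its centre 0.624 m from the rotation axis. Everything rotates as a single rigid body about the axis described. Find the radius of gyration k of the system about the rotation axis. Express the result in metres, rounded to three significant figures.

Thin disk: I_cm = (1/4)MR² = (1/4)(0.546)(0.0754)² = 0.00077602 kg·m²; centre at d = 0.454 m, so I = I_cm + Md² gives I = 0.00077602 + (0.546)(0.454)² = 0.11332 kg·m².
Point mass: I_cm = 0; centre at d = 0.811 m, so I = I_cm + Md² gives I = 0 + (0.686)(0.811)² = 0.4512 kg·m².
Thin rod: I_cm = (1/12)ML² = (1/12)(0.336)(0.183)² = 0.00093769 kg·m²; centre at d = 0.624 m, so I = I_cm + Md² gives I = 0.00093769 + (0.336)(0.624)² = 0.13177 kg·m².
Total I = 0.69628 kg·m²; total mass M = 1.568 kg.
k = √(I/M) = √(0.69628/1.568) = 0.66638 m.

0.666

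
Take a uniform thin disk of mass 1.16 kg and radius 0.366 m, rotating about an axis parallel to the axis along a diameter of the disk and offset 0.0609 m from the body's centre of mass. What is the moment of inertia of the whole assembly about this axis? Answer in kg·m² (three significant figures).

I_cm = (1/4)MR² = (1/4)(1.16)(0.366)² = 0.038847 kg·m²; centre at d = 0.0609 m, so the parallel axis theorem gives I = 0.038847 + (1.16)(0.0609)² = 0.043149 kg·m².

0.0431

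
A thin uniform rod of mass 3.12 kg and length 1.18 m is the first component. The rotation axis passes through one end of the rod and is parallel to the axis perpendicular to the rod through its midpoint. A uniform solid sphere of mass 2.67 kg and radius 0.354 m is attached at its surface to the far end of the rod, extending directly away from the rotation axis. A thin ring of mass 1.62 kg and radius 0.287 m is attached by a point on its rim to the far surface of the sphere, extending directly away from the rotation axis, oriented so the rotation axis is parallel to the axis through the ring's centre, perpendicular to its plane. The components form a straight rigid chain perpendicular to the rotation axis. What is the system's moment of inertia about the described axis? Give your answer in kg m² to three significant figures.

Thin rod: I_cm = (1/12)ML² = (1/12)(3.12)(1.18)² = 0.36202 kg m²; centre at d = 0.59 m, so I = I_cm + Md² gives I = 0.36202 + (3.12)(0.59)² = 1.4481 kg m².
Solid sphere: I_cm = (2/5)MR² = (2/5)(2.67)(0.354)² = 0.13384 kg m²; centre at d = 0.59 + 0.59 + 0.354 = 1.534 m, so I = I_cm + Md² gives I = 0.13384 + (2.67)(1.534)² = 6.4168 kg m².
Thin ring: I_cm = MR² = (1.62)(0.287)² = 0.13344 kg m²; centre at d = 0.59 + 0.59 + 0.354 + 0.354 + 0.287 = 2.175 m, so I = I_cm + Md² gives I = 0.13344 + (1.62)(2.175)² = 7.7971 kg m².
Total I = 1.4481 + 6.4168 + 7.7971 = 15.662 kg m².

15.7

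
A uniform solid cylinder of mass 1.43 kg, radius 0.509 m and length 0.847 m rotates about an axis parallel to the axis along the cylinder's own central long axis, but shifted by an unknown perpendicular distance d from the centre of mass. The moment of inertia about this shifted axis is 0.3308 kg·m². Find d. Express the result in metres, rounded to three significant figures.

About the centre-of-mass axis, I_cm = (1/2)MR² = (1/2)(1.43)(0.509)² = 0.18524 kg·m².
Parallel axis theorem: I = I_cm + Md², so Md² = 0.3308 − 0.18524 = 0.14556 kg·m².
d = √(0.14556 / 1.43) = 0.31904 m.

0.319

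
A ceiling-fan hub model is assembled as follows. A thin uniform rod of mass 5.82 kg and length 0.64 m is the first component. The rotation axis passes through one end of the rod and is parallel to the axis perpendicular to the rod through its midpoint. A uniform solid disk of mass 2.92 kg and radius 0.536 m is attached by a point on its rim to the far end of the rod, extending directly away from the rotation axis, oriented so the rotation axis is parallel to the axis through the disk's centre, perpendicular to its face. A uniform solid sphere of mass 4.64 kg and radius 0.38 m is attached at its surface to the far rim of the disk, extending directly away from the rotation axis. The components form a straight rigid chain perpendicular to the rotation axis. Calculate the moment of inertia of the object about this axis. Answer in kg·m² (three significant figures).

Thin rod: I_cm = (1/12)ML² = (1/12)(5.82)(0.64)² = 0.19866 kg·m²; centre at d = 0.32 m, so the parallel axis theorem gives I = 0.19866 + (5.82)(0.32)² = 0.79462 kg·m².
Solid disk: I_cm = (1/2)MR² = (1/2)(2.92)(0.536)² = 0.41945 kg·m²; centre at d = 0.32 + 0.32 + 0.536 = 1.176 m, so the parallel axis theorem gives I = 0.41945 + (2.92)(1.176)² = 4.4577 kg·m².
Solid sphere: I_cm = (2/5)MR² = (2/5)(4.64)(0.38)² = 0.26801 kg·m²; centre at d = 0.32 + 0.32 + 0.536 + 0.536 + 0.38 = 2.092 m, so the parallel axis theorem gives I = 0.26801 + (4.64)(2.092)² = 20.575 kg·m².
Total I = 0.79462 + 4.4577 + 20.575 = 25.827 kg·m².

25.8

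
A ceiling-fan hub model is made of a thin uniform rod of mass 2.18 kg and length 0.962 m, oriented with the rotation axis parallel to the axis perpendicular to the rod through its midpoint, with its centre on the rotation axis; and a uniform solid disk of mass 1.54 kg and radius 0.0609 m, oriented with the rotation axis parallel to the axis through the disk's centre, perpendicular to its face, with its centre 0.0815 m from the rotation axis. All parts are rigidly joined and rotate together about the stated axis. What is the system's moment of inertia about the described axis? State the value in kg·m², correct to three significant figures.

Thin rod: I_cm = (1/12)ML² = (1/12)(2.18)(0.962)² = 0.16812 kg·m²; axis through the centre, so I = 0.16812 kg·m².
Solid disk: I_cm = (1/2)MR² = (1/2)(1.54)(0.0609)² = 0.0028558 kg·m²; centre at d = 0.0815 m, so the parallel axis theorem gives I = 0.0028558 + (1.54)(0.0815)² = 0.013085 kg·m².
Total I = 0.16812 + 0.013085 = 0.18121 kg·m².

0.181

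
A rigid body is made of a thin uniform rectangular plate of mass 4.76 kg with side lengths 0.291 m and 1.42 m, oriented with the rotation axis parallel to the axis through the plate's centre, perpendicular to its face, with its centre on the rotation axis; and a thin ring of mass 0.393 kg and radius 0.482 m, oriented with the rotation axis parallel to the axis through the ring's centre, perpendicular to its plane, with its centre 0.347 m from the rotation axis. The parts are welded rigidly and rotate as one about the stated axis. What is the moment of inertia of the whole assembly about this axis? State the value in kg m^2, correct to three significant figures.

Rectangular plate: I_cm = (1/12)M(a²+b²) = (1/12)(4.76)[(0.291)² + (1.42)²] = 0.83343 kg m^2; axis through the centre, so I = 0.83343 kg m^2.
Thin ring: I_cm = MR² = (0.393)(0.482)² = 0.091303 kg m^2; centre at d = 0.347 m, so the parallel axis theorem gives I = 0.091303 + (0.393)(0.347)² = 0.13862 kg m^2.
Total I = 0.83343 + 0.13862 = 0.97205 kg m^2.

0.972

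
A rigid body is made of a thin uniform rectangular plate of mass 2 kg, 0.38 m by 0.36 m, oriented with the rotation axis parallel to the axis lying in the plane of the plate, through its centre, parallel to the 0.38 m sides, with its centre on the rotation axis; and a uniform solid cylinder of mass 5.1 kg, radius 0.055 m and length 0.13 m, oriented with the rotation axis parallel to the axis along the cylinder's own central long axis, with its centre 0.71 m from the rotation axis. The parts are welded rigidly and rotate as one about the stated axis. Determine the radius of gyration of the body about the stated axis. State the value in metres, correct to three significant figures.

Rectangular plate: I_cm = (1/12)Mb² = (1/12)(2)(0.36)² = 0.0216 kg·m²; axis through the centre, so I = 0.0216 kg·m².
Solid cylinder: I_cm = (1/2)MR² = (1/2)(5.1)(0.055)² = 0.0077137 kg·m²; centre at d = 0.71 m, so I = I_cm + Md² gives I = 0.0077137 + (5.1)(0.71)² = 2.5786 kg·m².
Total I = 2.6002 kg·m²; total mass M = 7.1 kg.
k = √(I/M) = √(2.6002/7.1) = 0.60517 m.

0.605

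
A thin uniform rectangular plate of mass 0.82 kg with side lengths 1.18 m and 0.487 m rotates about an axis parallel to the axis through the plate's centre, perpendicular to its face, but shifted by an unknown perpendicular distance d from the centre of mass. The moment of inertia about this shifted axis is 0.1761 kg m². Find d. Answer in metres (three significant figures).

About the centre-of-mass axis, I_cm = (1/12)M(a²+b²) = (1/12)(0.82)[(1.18)² + (0.487)²] = 0.11135 kg m².
Parallel axis theorem: I = I_cm + Md², so Md² = 0.1761 − 0.11135 = 0.064746 kg m².
d = √(0.064746 / 0.82) = 0.281 m.

0.281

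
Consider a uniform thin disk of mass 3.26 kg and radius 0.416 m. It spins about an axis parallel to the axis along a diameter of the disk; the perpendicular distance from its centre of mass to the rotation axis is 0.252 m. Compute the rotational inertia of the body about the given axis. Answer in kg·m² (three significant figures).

0.348

I_cm = (1/4)MR² = (1/4)(3.26)(0.416)² = 0.14104 kg·m²; centre at d = 0.252 m, so I = I_cm + Md² gives I = 0.14104 + (3.26)(0.252)² = 0.34806 kg·m².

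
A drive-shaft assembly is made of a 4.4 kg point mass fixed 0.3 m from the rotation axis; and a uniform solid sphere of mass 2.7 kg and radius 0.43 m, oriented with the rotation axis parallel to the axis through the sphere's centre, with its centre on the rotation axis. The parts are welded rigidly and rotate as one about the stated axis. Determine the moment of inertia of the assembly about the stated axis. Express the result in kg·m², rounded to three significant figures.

0.596

Point mass: I_cm = 0; centre at d = 0.3 m, so the parallel axis theorem gives I = 0 + (4.4)(0.3)² = 0.396 kg·m².
Solid sphere: I_cm = (2/5)MR² = (2/5)(2.7)(0.43)² = 0.19969 kg·m²; axis through the centre, so I = 0.19969 kg·m².
Total I = 0.396 + 0.19969 = 0.59569 kg·m².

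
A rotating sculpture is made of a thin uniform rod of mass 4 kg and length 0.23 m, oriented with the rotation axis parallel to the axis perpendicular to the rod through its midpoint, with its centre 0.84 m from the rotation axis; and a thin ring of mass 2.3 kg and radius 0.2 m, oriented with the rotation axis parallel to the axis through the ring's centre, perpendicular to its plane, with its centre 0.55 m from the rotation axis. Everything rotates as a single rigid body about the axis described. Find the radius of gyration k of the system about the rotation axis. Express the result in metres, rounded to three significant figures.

0.759

Thin rod: I_cm = (1/12)ML² = (1/12)(4)(0.23)² = 0.017633 kg m²; centre at d = 0.84 m, so the parallel axis theorem gives I = 0.017633 + (4)(0.84)² = 2.84 kg m².
Thin ring: I_cm = MR² = (2.3)(0.2)² = 0.092 kg m²; centre at d = 0.55 m, so the parallel axis theorem gives I = 0.092 + (2.3)(0.55)² = 0.78775 kg m².
Total I = 3.6278 kg m²; total mass M = 6.3 kg.
k = √(I/M) = √(3.6278/6.3) = 0.75884 m.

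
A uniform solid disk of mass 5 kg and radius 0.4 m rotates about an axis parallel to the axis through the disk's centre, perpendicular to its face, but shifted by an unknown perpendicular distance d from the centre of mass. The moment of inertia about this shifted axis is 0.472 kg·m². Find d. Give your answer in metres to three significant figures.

0.120

About the centre-of-mass axis, I_cm = (1/2)MR² = (1/2)(5)(0.4)² = 0.4 kg·m².
Parallel axis theorem: I = I_cm + Md², so Md² = 0.472 − 0.4 = 0.072 kg·m².
d = √(0.072 / 5) = 0.12 m.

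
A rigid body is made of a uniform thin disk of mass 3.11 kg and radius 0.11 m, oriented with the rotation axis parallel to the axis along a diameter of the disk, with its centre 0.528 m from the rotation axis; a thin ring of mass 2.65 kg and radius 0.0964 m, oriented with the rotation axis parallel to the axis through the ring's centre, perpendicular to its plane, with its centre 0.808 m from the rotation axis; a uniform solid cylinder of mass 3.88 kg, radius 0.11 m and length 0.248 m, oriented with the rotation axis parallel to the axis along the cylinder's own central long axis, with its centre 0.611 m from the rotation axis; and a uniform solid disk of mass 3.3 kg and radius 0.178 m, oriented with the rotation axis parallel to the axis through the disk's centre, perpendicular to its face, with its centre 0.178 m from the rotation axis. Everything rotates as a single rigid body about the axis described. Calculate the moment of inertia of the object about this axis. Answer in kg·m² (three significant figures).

Thin disk: I_cm = (1/4)MR² = (1/4)(3.11)(0.11)² = 0.0094077 kg·m²; centre at d = 0.528 m, so I = I_cm + Md² gives I = 0.0094077 + (3.11)(0.528)² = 0.87643 kg·m².
Thin ring: I_cm = MR² = (2.65)(0.0964)² = 0.024626 kg·m²; centre at d = 0.808 m, so I = I_cm + Md² gives I = 0.024626 + (2.65)(0.808)² = 1.7547 kg·m².
Solid cylinder: I_cm = (1/2)MR² = (1/2)(3.88)(0.11)² = 0.023474 kg·m²; centre at d = 0.611 m, so I = I_cm + Md² gives I = 0.023474 + (3.88)(0.611)² = 1.472 kg·m².
Solid disk: I_cm = (1/2)MR² = (1/2)(3.3)(0.178)² = 0.052279 kg·m²; centre at d = 0.178 m, so I = I_cm + Md² gives I = 0.052279 + (3.3)(0.178)² = 0.15684 kg·m².
Total I = 0.87643 + 1.7547 + 1.472 + 0.15684 = 4.2599 kg·m².

4.26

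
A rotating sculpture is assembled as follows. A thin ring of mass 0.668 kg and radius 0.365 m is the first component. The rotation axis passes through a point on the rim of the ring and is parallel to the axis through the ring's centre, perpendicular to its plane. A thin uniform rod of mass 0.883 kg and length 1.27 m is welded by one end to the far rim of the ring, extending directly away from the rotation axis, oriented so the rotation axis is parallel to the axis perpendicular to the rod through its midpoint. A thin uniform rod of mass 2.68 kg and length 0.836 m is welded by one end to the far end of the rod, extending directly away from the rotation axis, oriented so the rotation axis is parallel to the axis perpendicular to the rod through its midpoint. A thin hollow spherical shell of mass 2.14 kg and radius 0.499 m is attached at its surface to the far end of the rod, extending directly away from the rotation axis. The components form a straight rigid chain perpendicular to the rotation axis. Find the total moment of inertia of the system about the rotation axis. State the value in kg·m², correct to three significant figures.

Thin ring: I_cm = MR² = (0.668)(0.365)² = 0.088994 kg·m²; centre at d = 0.365 m, so the parallel axis theorem gives I = 0.088994 + (0.668)(0.365)² = 0.17799 kg·m².
Thin rod: I_cm = (1/12)ML² = (1/12)(0.883)(1.27)² = 0.11868 kg·m²; centre at d = 0.365 + 0.365 + 0.635 = 1.365 m, so the parallel axis theorem gives I = 0.11868 + (0.883)(1.365)² = 1.7639 kg·m².
Thin rod: I_cm = (1/12)ML² = (1/12)(2.68)(0.836)² = 0.15609 kg·m²; centre at d = 0.365 + 0.365 + 0.635 + 0.635 + 0.418 = 2.418 m, so the parallel axis theorem gives I = 0.15609 + (2.68)(2.418)² = 15.825 kg·m².
Spherical shell: I_cm = (2/3)MR² = (2/3)(2.14)(0.499)² = 0.35524 kg·m²; centre at d = 0.365 + 0.365 + 0.635 + 0.635 + 0.418 + 0.418 + 0.499 = 3.335 m, so the parallel axis theorem gives I = 0.35524 + (2.14)(3.335)² = 24.157 kg·m².
Total I = 0.17799 + 1.7639 + 15.825 + 24.157 = 41.924 kg·m².

41.9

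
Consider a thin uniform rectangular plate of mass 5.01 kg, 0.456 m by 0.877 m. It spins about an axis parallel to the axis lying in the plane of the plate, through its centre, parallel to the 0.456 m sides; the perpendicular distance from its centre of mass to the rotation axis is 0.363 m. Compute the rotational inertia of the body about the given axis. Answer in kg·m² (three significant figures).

I_cm = (1/12)Mb² = (1/12)(5.01)(0.877)² = 0.32111 kg·m²; centre at d = 0.363 m, so the parallel axis theorem gives I = 0.32111 + (5.01)(0.363)² = 0.98127 kg·m².

0.981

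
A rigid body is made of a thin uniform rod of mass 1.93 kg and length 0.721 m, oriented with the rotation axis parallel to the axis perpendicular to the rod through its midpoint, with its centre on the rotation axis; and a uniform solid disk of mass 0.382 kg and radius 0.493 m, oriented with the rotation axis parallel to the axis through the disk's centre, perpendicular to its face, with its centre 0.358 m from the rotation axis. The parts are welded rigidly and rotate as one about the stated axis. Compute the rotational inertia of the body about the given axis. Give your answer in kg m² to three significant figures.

Thin rod: I_cm = (1/12)ML² = (1/12)(1.93)(0.721)² = 0.083608 kg m²; axis through the centre, so I = 0.083608 kg m².
Solid disk: I_cm = (1/2)MR² = (1/2)(0.382)(0.493)² = 0.046422 kg m²; centre at d = 0.358 m, so the parallel axis theorem gives I = 0.046422 + (0.382)(0.358)² = 0.095381 kg m².
Total I = 0.083608 + 0.095381 = 0.17899 kg m².

0.179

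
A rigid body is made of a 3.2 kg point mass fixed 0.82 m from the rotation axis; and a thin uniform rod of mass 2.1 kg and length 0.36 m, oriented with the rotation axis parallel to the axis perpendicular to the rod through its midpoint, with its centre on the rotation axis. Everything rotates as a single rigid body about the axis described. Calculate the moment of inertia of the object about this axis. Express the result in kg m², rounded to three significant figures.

Point mass: I_cm = 0; centre at d = 0.82 m, so I = I_cm + Md² gives I = 0 + (3.2)(0.82)² = 2.1517 kg m².
Thin rod: I_cm = (1/12)ML² = (1/12)(2.1)(0.36)² = 0.02268 kg m²; axis through the centre, so I = 0.02268 kg m².
Total I = 2.1517 + 0.02268 = 2.1744 kg m².

2.17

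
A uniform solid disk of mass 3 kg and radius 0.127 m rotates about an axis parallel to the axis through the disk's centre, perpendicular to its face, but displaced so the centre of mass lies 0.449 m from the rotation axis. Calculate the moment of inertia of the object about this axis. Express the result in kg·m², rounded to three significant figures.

I_cm = (1/2)MR² = (1/2)(3)(0.127)² = 0.024193 kg·m²; centre at d = 0.449 m, so the parallel axis theorem gives I = 0.024193 + (3)(0.449)² = 0.629 kg·m².

0.629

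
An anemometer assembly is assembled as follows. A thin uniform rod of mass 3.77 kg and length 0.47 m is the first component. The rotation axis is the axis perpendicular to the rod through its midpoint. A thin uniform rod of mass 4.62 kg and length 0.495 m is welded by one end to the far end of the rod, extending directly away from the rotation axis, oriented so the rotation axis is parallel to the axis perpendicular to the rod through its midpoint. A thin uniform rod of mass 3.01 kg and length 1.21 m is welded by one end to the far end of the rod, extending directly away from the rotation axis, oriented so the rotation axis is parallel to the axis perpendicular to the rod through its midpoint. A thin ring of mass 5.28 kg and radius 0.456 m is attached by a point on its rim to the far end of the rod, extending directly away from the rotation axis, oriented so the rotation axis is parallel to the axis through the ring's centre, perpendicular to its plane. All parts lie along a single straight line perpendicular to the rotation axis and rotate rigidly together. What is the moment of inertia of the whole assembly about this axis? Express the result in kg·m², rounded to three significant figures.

Thin rod: I_cm = (1/12)ML² = (1/12)(3.77)(0.47)² = 0.069399 kg·m²; axis through the centre, so I = 0.069399 kg·m².
Thin rod: I_cm = (1/12)ML² = (1/12)(4.62)(0.495)² = 0.094335 kg·m²; centre at d = 0.235 + 0.2475 = 0.4825 m, so the parallel axis theorem gives I = 0.094335 + (4.62)(0.4825)² = 1.1699 kg·m².
Thin rod: I_cm = (1/12)ML² = (1/12)(3.01)(1.21)² = 0.36725 kg·m²; centre at d = 0.235 + 0.2475 + 0.2475 + 0.605 = 1.335 m, so the parallel axis theorem gives I = 0.36725 + (3.01)(1.335)² = 5.7317 kg·m².
Thin ring: I_cm = MR² = (5.28)(0.456)² = 1.0979 kg·m²; centre at d = 0.235 + 0.2475 + 0.2475 + 0.605 + 0.605 + 0.456 = 2.396 m, so the parallel axis theorem gives I = 1.0979 + (5.28)(2.396)² = 31.409 kg·m².
Total I = 0.069399 + 1.1699 + 5.7317 + 31.409 = 38.38 kg·m².

38.4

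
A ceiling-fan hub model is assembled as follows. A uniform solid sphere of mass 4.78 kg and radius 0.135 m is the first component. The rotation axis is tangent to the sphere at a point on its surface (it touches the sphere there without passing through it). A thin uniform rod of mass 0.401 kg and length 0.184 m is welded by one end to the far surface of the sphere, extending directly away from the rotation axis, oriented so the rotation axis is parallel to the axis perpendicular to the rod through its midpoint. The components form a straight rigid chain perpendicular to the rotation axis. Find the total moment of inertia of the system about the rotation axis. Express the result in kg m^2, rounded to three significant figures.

0.176

Solid sphere: I_cm = (2/5)MR² = (2/5)(4.78)(0.135)² = 0.034846 kg m^2; centre at d = 0.135 m, so I = I_cm + Md² gives I = 0.034846 + (4.78)(0.135)² = 0.12196 kg m^2.
Thin rod: I_cm = (1/12)ML² = (1/12)(0.401)(0.184)² = 0.0011314 kg m^2; centre at d = 0.135 + 0.135 + 0.092 = 0.362 m, so I = I_cm + Md² gives I = 0.0011314 + (0.401)(0.362)² = 0.05368 kg m^2.
Total I = 0.12196 + 0.05368 = 0.17564 kg m^2.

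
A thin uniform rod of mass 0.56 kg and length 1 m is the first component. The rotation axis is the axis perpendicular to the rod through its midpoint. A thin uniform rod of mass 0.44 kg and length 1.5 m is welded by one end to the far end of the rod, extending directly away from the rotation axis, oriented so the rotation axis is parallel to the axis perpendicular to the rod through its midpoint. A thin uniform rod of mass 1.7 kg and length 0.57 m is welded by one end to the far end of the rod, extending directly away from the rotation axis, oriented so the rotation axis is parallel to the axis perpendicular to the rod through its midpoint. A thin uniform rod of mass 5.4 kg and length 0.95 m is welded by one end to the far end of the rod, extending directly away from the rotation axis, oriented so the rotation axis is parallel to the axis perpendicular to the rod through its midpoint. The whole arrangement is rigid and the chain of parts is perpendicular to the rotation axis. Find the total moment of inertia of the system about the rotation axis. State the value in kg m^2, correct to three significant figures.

60.2

Thin rod: I_cm = (1/12)ML² = (1/12)(0.56)(1)² = 0.046667 kg m^2; axis through the centre, so I = 0.046667 kg m^2.
Thin rod: I_cm = (1/12)ML² = (1/12)(0.44)(1.5)² = 0.0825 kg m^2; centre at d = 0.5 + 0.75 = 1.25 m, so the parallel axis theorem gives I = 0.0825 + (0.44)(1.25)² = 0.77 kg m^2.
Thin rod: I_cm = (1/12)ML² = (1/12)(1.7)(0.57)² = 0.046027 kg m^2; centre at d = 0.5 + 0.75 + 0.75 + 0.285 = 2.285 m, so the parallel axis theorem gives I = 0.046027 + (1.7)(2.285)² = 8.9221 kg m^2.
Thin rod: I_cm = (1/12)ML² = (1/12)(5.4)(0.95)² = 0.40613 kg m^2; centre at d = 0.5 + 0.75 + 0.75 + 0.285 + 0.285 + 0.475 = 3.045 m, so the parallel axis theorem gives I = 0.40613 + (5.4)(3.045)² = 50.475 kg m^2.
Total I = 0.046667 + 0.77 + 8.9221 + 50.475 = 60.214 kg m^2.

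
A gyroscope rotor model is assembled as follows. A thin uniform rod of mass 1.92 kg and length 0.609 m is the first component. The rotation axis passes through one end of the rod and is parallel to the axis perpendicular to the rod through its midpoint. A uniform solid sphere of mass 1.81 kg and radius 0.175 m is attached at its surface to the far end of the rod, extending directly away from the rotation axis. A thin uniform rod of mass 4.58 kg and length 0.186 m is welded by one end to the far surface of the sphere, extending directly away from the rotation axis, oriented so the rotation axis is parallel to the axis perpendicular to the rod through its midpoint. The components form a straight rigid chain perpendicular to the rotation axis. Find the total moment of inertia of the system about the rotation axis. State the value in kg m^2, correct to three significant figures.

Thin rod: I_cm = (1/12)ML² = (1/12)(1.92)(0.609)² = 0.059341 kg m^2; centre at d = 0.3045 m, so the parallel axis theorem gives I = 0.059341 + (1.92)(0.3045)² = 0.23736 kg m^2.
Solid sphere: I_cm = (2/5)MR² = (2/5)(1.81)(0.175)² = 0.022173 kg m^2; centre at d = 0.3045 + 0.3045 + 0.175 = 0.784 m, so the parallel axis theorem gives I = 0.022173 + (1.81)(0.784)² = 1.1347 kg m^2.
Thin rod: I_cm = (1/12)ML² = (1/12)(4.58)(0.186)² = 0.013204 kg m^2; centre at d = 0.3045 + 0.3045 + 0.175 + 0.175 + 0.093 = 1.052 m, so the parallel axis theorem gives I = 0.013204 + (4.58)(1.052)² = 5.0819 kg m^2.
Total I = 0.23736 + 1.1347 + 5.0819 = 6.454 kg m^2.

6.45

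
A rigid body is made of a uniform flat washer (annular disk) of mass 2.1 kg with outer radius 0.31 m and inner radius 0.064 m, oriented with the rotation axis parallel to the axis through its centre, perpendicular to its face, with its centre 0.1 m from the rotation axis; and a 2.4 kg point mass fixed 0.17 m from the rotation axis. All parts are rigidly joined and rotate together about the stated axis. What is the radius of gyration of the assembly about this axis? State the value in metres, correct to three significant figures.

Annular disk: I_cm = (1/2)M(R²+r²) = (1/2)(2.1)[(0.31)² + (0.064)²] = 0.10521 kg·m²; centre at d = 0.1 m, so I = I_cm + Md² gives I = 0.10521 + (2.1)(0.1)² = 0.12621 kg·m².
Point mass: I_cm = 0; centre at d = 0.17 m, so I = I_cm + Md² gives I = 0 + (2.4)(0.17)² = 0.06936 kg·m².
Total I = 0.19557 kg·m²; total mass M = 4.5 kg.
k = √(I/M) = √(0.19557/4.5) = 0.20847 m.

0.208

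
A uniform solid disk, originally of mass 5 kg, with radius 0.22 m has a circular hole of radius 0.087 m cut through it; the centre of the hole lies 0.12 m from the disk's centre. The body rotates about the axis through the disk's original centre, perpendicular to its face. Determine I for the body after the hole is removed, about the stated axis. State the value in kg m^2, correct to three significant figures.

Unpierced body about its centre: I₀ = (1/2)MR² = (1/2)(5)(0.22)² = 0.121 kg m^2.
The removed disk has mass m = M·(r/R)² = (5)(0.087/0.22)² = 0.78192 kg (same uniform areal density).
Its moment of inertia about the rotation axis (parallel-axis theorem): I_hole = (1/2)mr² + md² = (1/2)(0.78192)(0.087)² + (0.78192)(0.12)² = 0.014219 kg m^2.
Treating the hole as negative mass, I = I₀ − I_hole = 0.121 − 0.014219 = 0.10678 kg m^2.

0.107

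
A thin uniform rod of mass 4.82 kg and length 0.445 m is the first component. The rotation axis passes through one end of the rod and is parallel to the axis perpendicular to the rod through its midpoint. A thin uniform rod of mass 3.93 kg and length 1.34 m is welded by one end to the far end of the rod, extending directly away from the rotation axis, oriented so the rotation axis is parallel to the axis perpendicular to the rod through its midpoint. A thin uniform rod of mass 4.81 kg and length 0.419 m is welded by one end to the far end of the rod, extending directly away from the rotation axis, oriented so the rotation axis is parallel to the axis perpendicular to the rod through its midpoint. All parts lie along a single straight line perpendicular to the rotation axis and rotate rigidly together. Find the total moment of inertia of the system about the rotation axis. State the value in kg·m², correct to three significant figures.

Thin rod: I_cm = (1/12)ML² = (1/12)(4.82)(0.445)² = 0.07954 kg·m²; centre at d = 0.2225 m, so I = I_cm + Md² gives I = 0.07954 + (4.82)(0.2225)² = 0.31816 kg·m².
Thin rod: I_cm = (1/12)ML² = (1/12)(3.93)(1.34)² = 0.58806 kg·m²; centre at d = 0.2225 + 0.2225 + 0.67 = 1.115 m, so I = I_cm + Md² gives I = 0.58806 + (3.93)(1.115)² = 5.4739 kg·m².
Thin rod: I_cm = (1/12)ML² = (1/12)(4.81)(0.419)² = 0.070371 kg·m²; centre at d = 0.2225 + 0.2225 + 0.67 + 0.67 + 0.2095 = 1.9945 m, so I = I_cm + Md² gives I = 0.070371 + (4.81)(1.9945)² = 19.205 kg·m².
Total I = 0.31816 + 5.4739 + 19.205 = 24.997 kg·m².

25.0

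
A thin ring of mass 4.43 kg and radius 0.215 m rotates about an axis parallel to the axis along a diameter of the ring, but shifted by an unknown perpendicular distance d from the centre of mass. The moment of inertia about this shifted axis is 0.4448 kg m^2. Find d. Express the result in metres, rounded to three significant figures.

About the centre-of-mass axis, I_cm = (1/2)MR² = (1/2)(4.43)(0.215)² = 0.10239 kg m^2.
Parallel axis theorem: I = I_cm + Md², so Md² = 0.4448 − 0.10239 = 0.34241 kg m^2.
d = √(0.34241 / 4.43) = 0.27802 m.

0.278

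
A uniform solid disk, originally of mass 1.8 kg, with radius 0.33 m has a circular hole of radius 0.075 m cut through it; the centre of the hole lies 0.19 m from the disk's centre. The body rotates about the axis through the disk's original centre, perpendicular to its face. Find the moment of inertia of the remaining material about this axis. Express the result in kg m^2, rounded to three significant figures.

0.0944

Unpierced body about its centre: I₀ = (1/2)MR² = (1/2)(1.8)(0.33)² = 0.09801 kg m^2.
The removed disk has mass m = M·(r/R)² = (1.8)(0.075/0.33)² = 0.092975 kg (same uniform areal density).
Its moment of inertia about the rotation axis (parallel-axis theorem): I_hole = (1/2)mr² + md² = (1/2)(0.092975)(0.075)² + (0.092975)(0.19)² = 0.0036179 kg m^2.
Treating the hole as negative mass, I = I₀ − I_hole = 0.09801 − 0.0036179 = 0.094392 kg m^2.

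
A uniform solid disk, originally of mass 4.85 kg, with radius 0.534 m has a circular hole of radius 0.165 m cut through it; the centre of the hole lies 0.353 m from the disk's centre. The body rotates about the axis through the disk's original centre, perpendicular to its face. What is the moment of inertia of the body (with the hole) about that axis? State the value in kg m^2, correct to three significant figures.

0.627

Unpierced body about its centre: I₀ = (1/2)MR² = (1/2)(4.85)(0.534)² = 0.6915 kg m^2.
The removed disk has mass m = M·(r/R)² = (4.85)(0.165/0.534)² = 0.46305 kg (same uniform areal density).
Its moment of inertia about the rotation axis (parallel-axis theorem): I_hole = (1/2)mr² + md² = (1/2)(0.46305)(0.165)² + (0.46305)(0.353)² = 0.064003 kg m^2.
Treating the hole as negative mass, I = I₀ − I_hole = 0.6915 − 0.064003 = 0.6275 kg m^2.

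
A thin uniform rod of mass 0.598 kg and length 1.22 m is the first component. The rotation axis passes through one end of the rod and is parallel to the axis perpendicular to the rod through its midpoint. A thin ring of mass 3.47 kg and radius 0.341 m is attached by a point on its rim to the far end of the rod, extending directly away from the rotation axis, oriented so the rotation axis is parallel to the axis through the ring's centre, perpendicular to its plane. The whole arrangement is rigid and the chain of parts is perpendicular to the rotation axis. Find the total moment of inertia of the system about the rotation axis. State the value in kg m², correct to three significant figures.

9.16

Thin rod: I_cm = (1/12)ML² = (1/12)(0.598)(1.22)² = 0.074172 kg m²; centre at d = 0.61 m, so the parallel axis theorem gives I = 0.074172 + (0.598)(0.61)² = 0.29669 kg m².
Thin ring: I_cm = MR² = (3.47)(0.341)² = 0.4035 kg m²; centre at d = 0.61 + 0.61 + 0.341 = 1.561 m, so the parallel axis theorem gives I = 0.4035 + (3.47)(1.561)² = 8.8589 kg m².
Total I = 0.29669 + 8.8589 = 9.1556 kg m².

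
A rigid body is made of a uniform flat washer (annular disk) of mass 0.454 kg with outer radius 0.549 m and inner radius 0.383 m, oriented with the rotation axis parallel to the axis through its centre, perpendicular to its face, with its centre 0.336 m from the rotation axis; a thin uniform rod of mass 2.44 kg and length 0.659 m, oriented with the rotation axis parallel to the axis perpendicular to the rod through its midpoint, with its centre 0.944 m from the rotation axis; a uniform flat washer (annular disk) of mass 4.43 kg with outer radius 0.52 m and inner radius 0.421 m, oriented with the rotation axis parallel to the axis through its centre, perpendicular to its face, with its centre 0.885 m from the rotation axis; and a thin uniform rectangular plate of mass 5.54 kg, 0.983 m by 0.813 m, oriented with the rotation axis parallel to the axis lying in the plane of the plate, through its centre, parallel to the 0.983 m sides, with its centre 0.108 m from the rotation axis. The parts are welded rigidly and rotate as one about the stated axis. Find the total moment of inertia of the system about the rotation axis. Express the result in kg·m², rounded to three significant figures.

7.25

Annular disk: I_cm = (1/2)M(R²+r²) = (1/2)(0.454)[(0.549)² + (0.383)²] = 0.10172 kg·m²; centre at d = 0.336 m, so the parallel axis theorem gives I = 0.10172 + (0.454)(0.336)² = 0.15297 kg·m².
Thin rod: I_cm = (1/12)ML² = (1/12)(2.44)(0.659)² = 0.088304 kg·m²; centre at d = 0.944 m, so the parallel axis theorem gives I = 0.088304 + (2.44)(0.944)² = 2.2627 kg·m².
Annular disk: I_cm = (1/2)M(R²+r²) = (1/2)(4.43)[(0.52)² + (0.421)²] = 0.99152 kg·m²; centre at d = 0.885 m, so the parallel axis theorem gives I = 0.99152 + (4.43)(0.885)² = 4.4612 kg·m².
Rectangular plate: I_cm = (1/12)Mb² = (1/12)(5.54)(0.813)² = 0.30515 kg·m²; centre at d = 0.108 m, so the parallel axis theorem gives I = 0.30515 + (5.54)(0.108)² = 0.36977 kg·m².
Total I = 0.15297 + 2.2627 + 4.4612 + 0.36977 = 7.2466 kg·m².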